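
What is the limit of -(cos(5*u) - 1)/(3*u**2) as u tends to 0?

Direct substitution gives 0/0.
Apply L'Hôpital: lim (-5*sin(5*u))/(-6*u), still 0/0.
After 2 applications of L'Hôpital's rule the quotient is (-25*cos(5*u))/(-6); substituting u = 0 gives 25/6.

25/6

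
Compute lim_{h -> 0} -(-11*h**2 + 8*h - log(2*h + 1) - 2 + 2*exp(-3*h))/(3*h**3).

Substitution gives 0/0 (the numerator vanishes to order 3).
Expand each term to order h^3: the coefficient of h^3 in 2·e^(-3h) is -9 and in −ln(1 + 2h) is -8/3.
Lower-order terms cancel with the polynomial part, so the numerator is (-35/3)·h^3 + o(h^3), and the limit is (-35/3)/(-3) = 35/9.

35/9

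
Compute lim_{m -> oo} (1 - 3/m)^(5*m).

Let L be the limit and take ln: ln L = lim (5m)·ln(1 - 3/m) = lim (5m)·(-3/m + O(1/m²)) = -15.
Hence L = e^(-15).

e^(-15)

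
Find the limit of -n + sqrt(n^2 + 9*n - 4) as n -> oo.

9/2

This has the form ∞ − ∞. Multiply and divide by the conjugate √(n^2 + 9*n - 4) + n.
That gives (9n - 4) / (√(n^2 + 9*n - 4) + n).
Divide numerator and denominator by n: the limit is 9/(2·1) = 9/2.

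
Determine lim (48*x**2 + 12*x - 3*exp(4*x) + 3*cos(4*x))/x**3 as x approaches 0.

-32

Substitution gives 0/0; apply L'Hôpital's rule 3 times.
After differentiating numerator and denominator 3 times the quotient is (-192*e^(4*x) + 192*sin(4*x))/(6); at x = 0 this is -32.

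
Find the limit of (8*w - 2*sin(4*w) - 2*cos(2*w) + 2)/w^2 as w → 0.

4

Substitution gives 0/0 (the numerator vanishes to order 2).
Expand each term to order w^2: the coefficient of w^2 in -2·cos(2w) is 4 and in -2·sin(4w) is 0.
Lower-order terms cancel with the polynomial part, so the numerator is (4)·w^2 + o(w^2), and the limit is (4)/(1) = 4.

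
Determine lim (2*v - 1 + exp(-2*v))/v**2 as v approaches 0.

Direct substitution gives 0/0.
Apply L'Hôpital: lim (2 - 2*e^(-2*v))/(2*v), still 0/0.
After 2 applications of L'Hôpital's rule the quotient is (4*e^(-2*v))/(2); substituting v = 0 gives 2.

2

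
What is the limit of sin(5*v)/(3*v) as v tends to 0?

Substitution gives 0/0.
Write it as (5/3)·sin(5v)/(5v); since sin(u)/u → 1, the limit is 5/3.

5/3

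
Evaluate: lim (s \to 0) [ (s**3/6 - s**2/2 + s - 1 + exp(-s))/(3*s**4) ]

1/72

Direct substitution gives 0/0.
Apply L'Hôpital: lim (s^2/2 - s + 1 - e^(-s))/(12*s^3), still 0/0.
Apply L'Hôpital: lim (s - 1 + e^(-s))/(36*s^2), still 0/0.
Apply L'Hôpital: lim (1 - e^(-s))/(72*s), still 0/0.
After 4 applications of L'Hôpital's rule the quotient is (e^(-s))/(72); substituting s = 0 gives 1/72.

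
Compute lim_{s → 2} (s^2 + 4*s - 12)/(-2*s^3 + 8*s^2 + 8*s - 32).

1/2

At s = 2 both the top and bottom vanish — a removable singularity. Factoring out (s - 2) from each leaves (s + 6)/(-2*s^2 + 4*s + 16), which at s = 2 equals 1/2.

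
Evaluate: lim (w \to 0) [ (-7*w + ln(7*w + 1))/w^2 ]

Direct substitution gives 0/0.
Apply L'Hôpital: lim (-7 + 7/(7*w + 1))/(2*w), still 0/0.
After 2 applications of L'Hôpital's rule the quotient is (-49/(7*w + 1)^2)/(2); substituting w = 0 gives -49/2.

-49/2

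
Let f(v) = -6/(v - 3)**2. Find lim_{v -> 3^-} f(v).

-∞

As v → 3⁻, (v - 3) → 0⁻, so (v - 3)^2 → 0⁺ and -6/(v - 3)^2 → -∞.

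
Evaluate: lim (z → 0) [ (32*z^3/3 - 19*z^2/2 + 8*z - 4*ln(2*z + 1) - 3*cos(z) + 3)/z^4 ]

127/8

Substitution gives 0/0 (the numerator vanishes to order 4).
Expand each term to order z^4: the coefficient of z^4 in -4·ln(1 + 2z) is 16 and in -3·cos(z) is -1/8.
Lower-order terms cancel with the polynomial part, so the numerator is (127/8)·z^4 + o(z^4), and the limit is (127/8)/(1) = 127/8.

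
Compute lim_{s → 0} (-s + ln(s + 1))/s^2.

-1/2

Direct substitution gives 0/0.
Apply L'Hôpital: lim (-1 + 1/(s + 1))/(2*s), still 0/0.
After 2 applications of L'Hôpital's rule the quotient is (-1/(s + 1)^2)/(2); substituting s = 0 gives -1/2.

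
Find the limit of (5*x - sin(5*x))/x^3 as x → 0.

Direct substitution gives 0/0.
Apply L'Hôpital: lim (5 - 5*cos(5*x))/(3*x^2), still 0/0.
Apply L'Hôpital: lim (25*sin(5*x))/(6*x), still 0/0.
After 3 applications of L'Hôpital's rule the quotient is (125*cos(5*x))/(6); substituting x = 0 gives 125/6.

125/6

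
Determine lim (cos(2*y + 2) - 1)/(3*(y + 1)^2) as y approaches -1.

-2/3

Direct substitution gives 0/0.
Apply L'Hôpital: lim (-2*sin(2*y + 2))/(6*y + 6), still 0/0.
After 2 applications of L'Hôpital's rule the quotient is (-4*cos(2*y + 2))/(6); substituting y = -1 gives -2/3.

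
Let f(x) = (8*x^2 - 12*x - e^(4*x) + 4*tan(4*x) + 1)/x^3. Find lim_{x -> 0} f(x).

224/3

Substitution gives 0/0 (the numerator vanishes to order 3).
Expand each term to order x^3: the coefficient of x^3 in −e^(4x) is -32/3 and in 4·tan(4x) is 256/3.
Lower-order terms cancel with the polynomial part, so the numerator is (224/3)·x^3 + o(x^3), and the limit is (224/3)/(1) = 224/3.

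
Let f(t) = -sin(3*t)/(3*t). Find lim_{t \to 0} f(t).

-1

Substitution gives 0/0.
Write it as (3/(-3))·sin(3t)/(3t); since sin(u)/u → 1, the limit is -1.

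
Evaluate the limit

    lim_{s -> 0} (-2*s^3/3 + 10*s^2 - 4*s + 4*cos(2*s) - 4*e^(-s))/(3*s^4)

5/6

Substitution gives 0/0 (the numerator vanishes to order 4).
Expand each term to order s^4: the coefficient of s^4 in -4·e^(-s) is -1/6 and in 4·cos(2s) is 8/3.
Lower-order terms cancel with the polynomial part, so the numerator is (5/2)·s^4 + o(s^4), and the limit is (5/2)/(3) = 5/6.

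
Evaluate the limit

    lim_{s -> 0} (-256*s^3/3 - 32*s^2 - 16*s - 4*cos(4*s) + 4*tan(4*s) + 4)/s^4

Substitution gives 0/0; apply L'Hôpital's rule 4 times.
After differentiating numerator and denominator 4 times the quotient is (-1024*cos(4*s) + 24576*tan(4*s)^5 + 40960*tan(4*s)^3 + 16384*tan(4*s))/(24); at s = 0 this is -128/3.

-128/3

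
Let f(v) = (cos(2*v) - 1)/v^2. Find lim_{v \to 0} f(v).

Direct substitution gives 0/0.
Apply L'Hôpital: lim (-2*sin(2*v))/(2*v), still 0/0.
After 2 applications of L'Hôpital's rule the quotient is (-4*cos(2*v))/(2); substituting v = 0 gives -2.

-2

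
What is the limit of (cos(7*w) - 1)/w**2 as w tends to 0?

-49/2

Direct substitution gives 0/0.
Apply L'Hôpital: lim (-7*sin(7*w))/(2*w), still 0/0.
After 2 applications of L'Hôpital's rule the quotient is (-49*cos(7*w))/(2); substituting w = 0 gives -49/2.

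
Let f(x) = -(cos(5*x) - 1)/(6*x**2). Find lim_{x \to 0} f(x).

25/12

Direct substitution gives 0/0.
Apply L'Hôpital: lim (-5*sin(5*x))/(-12*x), still 0/0.
After 2 applications of L'Hôpital's rule the quotient is (-25*cos(5*x))/(-12); substituting x = 0 gives 25/12.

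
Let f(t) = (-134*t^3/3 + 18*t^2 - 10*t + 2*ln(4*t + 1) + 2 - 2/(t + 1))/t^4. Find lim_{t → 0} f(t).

Substitution gives 0/0; apply L'Hôpital's rule 4 times.
After differentiating numerator and denominator 4 times the quotient is (-3072/(4*t + 1)^4 - 48/(t + 1)^5)/(24); at t = 0 this is -130.

-130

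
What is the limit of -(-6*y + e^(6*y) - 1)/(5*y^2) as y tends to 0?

-18/5

Direct substitution gives 0/0.
Apply L'Hôpital: lim (6*e^(6*y) - 6)/(-10*y), still 0/0.
After 2 applications of L'Hôpital's rule the quotient is (36*e^(6*y))/(-10); substituting y = 0 gives -18/5.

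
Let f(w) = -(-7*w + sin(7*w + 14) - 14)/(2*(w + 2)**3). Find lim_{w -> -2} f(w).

343/12

Direct substitution gives 0/0.
Apply L'Hôpital: lim (7*cos(7*w + 14) - 7)/(-6*(w + 2)^2), still 0/0.
Apply L'Hôpital: lim (-49*sin(7*w + 14))/(-12*w - 24), still 0/0.
After 3 applications of L'Hôpital's rule the quotient is (-343*cos(7*w + 14))/(-12); substituting w = -2 gives 343/12.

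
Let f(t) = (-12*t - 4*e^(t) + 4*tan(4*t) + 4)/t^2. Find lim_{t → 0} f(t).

-2

Substitution gives 0/0 (the numerator vanishes to order 2).
Expand each term to order t^2: the coefficient of t^2 in 4·tan(4t) is 0 and in -4·e^(t) is -2.
Lower-order terms cancel with the polynomial part, so the numerator is (-2)·t^2 + o(t^2), and the limit is (-2)/(1) = -2.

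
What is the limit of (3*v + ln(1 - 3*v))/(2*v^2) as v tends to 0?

-9/4

Direct substitution gives 0/0.
Apply L'Hôpital: lim (3 - 3/(1 - 3*v))/(4*v), still 0/0.
After 2 applications of L'Hôpital's rule the quotient is (-9/(1 - 3*v)^2)/(4); substituting v = 0 gives -9/4.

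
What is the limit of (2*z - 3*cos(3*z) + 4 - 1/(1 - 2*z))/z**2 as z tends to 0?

Substitution gives 0/0 (the numerator vanishes to order 2).
Expand each term to order z^2: the coefficient of z^2 in -3·cos(3z) is 27/2 and in −1/(1 - 2z) is -4.
Lower-order terms cancel with the polynomial part, so the numerator is (19/2)·z^2 + o(z^2), and the limit is (19/2)/(1) = 19/2.

19/2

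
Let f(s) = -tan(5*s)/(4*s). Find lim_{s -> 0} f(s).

Substitution gives 0/0.
Since tan(u)/u → 1 as u → 0, tan(5s)/(5s) → 1 and the limit is 5/(-4) = -5/4.

-5/4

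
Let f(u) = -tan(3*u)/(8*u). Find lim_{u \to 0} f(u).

Substitution gives 0/0.
Since tan(θ)/θ → 1 as θ → 0, tan(3u)/(3u) → 1 and the limit is 3/(-8) = -3/8.

-3/8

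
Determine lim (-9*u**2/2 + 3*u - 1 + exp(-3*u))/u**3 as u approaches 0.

Direct substitution gives 0/0.
Apply L'Hôpital: lim (-9*u + 3 - 3*e^(-3*u))/(3*u^2), still 0/0.
Apply L'Hôpital: lim (-9 + 9*e^(-3*u))/(6*u), still 0/0.
After 3 applications of L'Hôpital's rule the quotient is (-27*e^(-3*u))/(6); substituting u = 0 gives -9/2.

-9/2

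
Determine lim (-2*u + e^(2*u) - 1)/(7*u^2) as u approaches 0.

2/7

Direct substitution gives 0/0.
Apply L'Hôpital: lim (2*e^(2*u) - 2)/(14*u), still 0/0.
After 2 applications of L'Hôpital's rule the quotient is (4*e^(2*u))/(14); substituting u = 0 gives 2/7.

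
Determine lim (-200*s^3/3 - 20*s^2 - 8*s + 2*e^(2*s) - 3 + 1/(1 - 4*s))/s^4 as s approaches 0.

772/3

Substitution gives 0/0 (the numerator vanishes to order 4).
Expand each term to order s^4: the coefficient of s^4 in 1/(1 - 4s) is 256 and in 2·e^(2s) is 4/3.
Lower-order terms cancel with the polynomial part, so the numerator is (772/3)·s^4 + o(s^4), and the limit is (772/3)/(1) = 772/3.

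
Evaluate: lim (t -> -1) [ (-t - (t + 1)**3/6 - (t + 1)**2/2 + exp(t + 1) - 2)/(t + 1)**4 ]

1/24

Direct substitution gives 0/0.
Apply L'Hôpital: lim (-t - (t + 1)^2/2 + e^(t + 1) - 2)/(4*(t + 1)^3), still 0/0.
Apply L'Hôpital: lim (-t + e^(t + 1) - 2)/(12*(t + 1)^2), still 0/0.
Apply L'Hôpital: lim (e^(t + 1) - 1)/(24*t + 24), still 0/0.
After 4 applications of L'Hôpital's rule the quotient is (e^(t + 1))/(24); substituting t = -1 gives 1/24.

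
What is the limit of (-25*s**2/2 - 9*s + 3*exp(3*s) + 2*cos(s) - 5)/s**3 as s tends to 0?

27/2

Substitution gives 0/0; apply L'Hôpital's rule 3 times.
After differentiating numerator and denominator 3 times the quotient is (81*e^(3*s) + 2*sin(s))/(6); at s = 0 this is 27/2.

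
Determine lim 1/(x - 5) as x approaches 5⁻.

-∞

As x → 5⁻, (x - 5) → 0⁻, so (x - 5)^1 → 0⁻ and 1/(x - 5)^1 → -∞.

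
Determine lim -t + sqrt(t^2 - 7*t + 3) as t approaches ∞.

An ∞ − ∞ form. Rationalising with the conjugate, the difference becomes (-7t + 3) / (√(t^2 - 7*t + 3) + t).
For large t the denominator behaves like 2·t, so the quotient tends to -7/2 = -7/2.

-7/2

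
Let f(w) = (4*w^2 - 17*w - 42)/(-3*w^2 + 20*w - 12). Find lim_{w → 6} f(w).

-31/16

At w = 6 both the top and bottom vanish — a removable singularity. Factoring out (w - 6) from each leaves (4*w + 7)/(2 - 3*w), which at w = 6 equals -31/16.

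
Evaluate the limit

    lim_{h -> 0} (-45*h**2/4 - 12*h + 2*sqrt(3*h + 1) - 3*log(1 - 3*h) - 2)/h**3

Substitution gives 0/0; apply L'Hôpital's rule 3 times.
After differentiating numerator and denominator 3 times the quotient is (81/(4*(3*h + 1)^(5/2)) - 162/(3*h - 1)^3)/(6); at h = 0 this is 243/8.

243/8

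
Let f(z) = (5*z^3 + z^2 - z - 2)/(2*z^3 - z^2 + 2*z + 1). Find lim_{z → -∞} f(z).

5/2

Numerator and denominator both have degree 3.
Dividing every term by z^3, all lower-order terms vanish and the limit is the ratio of leading coefficients, 5/(2) = 5/2.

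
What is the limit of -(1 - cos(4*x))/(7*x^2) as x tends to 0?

Substitution gives 0/0.
Use (1 − cos u)/u² → 1/2 with u = 4x: the limit is 4²/(2·(-7)) = -8/7.

-8/7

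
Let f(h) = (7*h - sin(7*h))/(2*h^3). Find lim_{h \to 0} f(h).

Direct substitution gives 0/0.
Apply L'Hôpital: lim (7 - 7*cos(7*h))/(6*h^2), still 0/0.
Apply L'Hôpital: lim (49*sin(7*h))/(12*h), still 0/0.
After 3 applications of L'Hôpital's rule the quotient is (343*cos(7*h))/(12); substituting h = 0 gives 343/12.

343/12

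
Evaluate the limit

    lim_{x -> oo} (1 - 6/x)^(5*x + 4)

e^(-30)

Let L be the limit and take ln: ln L = lim (5x + 4)·ln(1 - 6/x) = lim (5x + 4)·(-6/x + O(1/x²)) = -30.
Hence L = e^(-30).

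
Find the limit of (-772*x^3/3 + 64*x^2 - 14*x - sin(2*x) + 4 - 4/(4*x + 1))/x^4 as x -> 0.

-1024

Substitution gives 0/0 (the numerator vanishes to order 4).
Expand each term to order x^4: the coefficient of x^4 in -4·1/(1 + 4x) is -1024 and in −sin(2x) is 0.
Lower-order terms cancel with the polynomial part, so the numerator is (-1024)·x^4 + o(x^4), and the limit is (-1024)/(1) = -1024.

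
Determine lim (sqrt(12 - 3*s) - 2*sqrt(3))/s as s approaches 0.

-√(3)/4

Substitution gives 0/0. Multiply numerator and denominator by the conjugate √(12 - 3s) + √12.
The numerator becomes (12 - 3s) − 12 = -3s, so the expression simplifies to -3/(√(12 - 3s) + √12).
Letting s → 0 gives -3/(2√12) = -√(3)/4.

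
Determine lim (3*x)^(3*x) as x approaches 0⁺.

1

Base → 0⁺ and exponent → 0⁺: a 0^0 form.
Take logs: 3x·ln(3x). This is 0·(−∞); rewriting as ln(3x)/(1/(3x)) and applying L'Hôpital gives 0.
Hence the limit is e^0 = 1.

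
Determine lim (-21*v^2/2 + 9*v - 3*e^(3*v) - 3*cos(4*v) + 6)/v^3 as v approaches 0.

-27/2

Substitution gives 0/0; apply L'Hôpital's rule 3 times.
After differentiating numerator and denominator 3 times the quotient is (-81*e^(3*v) - 192*sin(4*v))/(6); at v = 0 this is -27/2.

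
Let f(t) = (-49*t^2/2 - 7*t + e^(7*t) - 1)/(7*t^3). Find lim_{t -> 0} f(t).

Direct substitution gives 0/0.
Apply L'Hôpital: lim (-49*t + 7*e^(7*t) - 7)/(21*t^2), still 0/0.
Apply L'Hôpital: lim (49*e^(7*t) - 49)/(42*t), still 0/0.
After 3 applications of L'Hôpital's rule the quotient is (343*e^(7*t))/(42); substituting t = 0 gives 49/6.

49/6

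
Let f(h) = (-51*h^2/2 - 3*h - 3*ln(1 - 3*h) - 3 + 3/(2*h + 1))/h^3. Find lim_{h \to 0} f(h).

Substitution gives 0/0 (the numerator vanishes to order 3).
Expand each term to order h^3: the coefficient of h^3 in -3·ln(1 - 3h) is 27 and in 3·1/(1 + 2h) is -24.
Lower-order terms cancel with the polynomial part, so the numerator is (3)·h^3 + o(h^3), and the limit is (3)/(1) = 3.

3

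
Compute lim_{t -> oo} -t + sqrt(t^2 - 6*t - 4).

-3

An ∞ − ∞ form. Rationalising with the conjugate, the difference becomes (-6t - 4) / (√(t^2 - 6*t - 4) + t).
For large t the denominator behaves like 2·t, so the quotient tends to -6/2 = -3.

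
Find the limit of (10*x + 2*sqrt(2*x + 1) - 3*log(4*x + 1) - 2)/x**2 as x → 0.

23

Substitution gives 0/0 (the numerator vanishes to order 2).
Expand each term to order x^2: the coefficient of x^2 in -3·ln(1 + 4x) is 24 and in 2·√(1 + 2x) is -1.
Lower-order terms cancel with the polynomial part, so the numerator is (23)·x^2 + o(x^2), and the limit is (23)/(1) = 23.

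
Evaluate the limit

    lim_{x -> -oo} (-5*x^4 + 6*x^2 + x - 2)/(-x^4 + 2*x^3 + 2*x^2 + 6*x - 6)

5

Numerator and denominator both have degree 4.
Dividing every term by x^4, all lower-order terms vanish and the limit is the ratio of leading coefficients, -5/(-1) = 5.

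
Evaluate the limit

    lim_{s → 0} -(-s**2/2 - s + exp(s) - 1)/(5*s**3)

-1/30

Direct substitution gives 0/0.
Apply L'Hôpital: lim (-s + e^(s) - 1)/(-15*s^2), still 0/0.
Apply L'Hôpital: lim (e^(s) - 1)/(-30*s), still 0/0.
After 3 applications of L'Hôpital's rule the quotient is (e^(s))/(-30); substituting s = 0 gives -1/30.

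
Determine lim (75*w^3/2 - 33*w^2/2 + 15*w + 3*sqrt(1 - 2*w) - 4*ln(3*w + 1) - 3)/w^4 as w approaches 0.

Substitution gives 0/0; apply L'Hôpital's rule 4 times.
After differentiating numerator and denominator 4 times the quotient is (1944/(3*w + 1)^4 - 45/(1 - 2*w)^(7/2))/(24); at w = 0 this is 633/8.

633/8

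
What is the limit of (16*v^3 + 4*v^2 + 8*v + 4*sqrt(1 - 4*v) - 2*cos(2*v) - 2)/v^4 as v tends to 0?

-124/3

Substitution gives 0/0 (the numerator vanishes to order 4).
Expand each term to order v^4: the coefficient of v^4 in 4·√(1 - 4v) is -40 and in -2·cos(2v) is -4/3.
Lower-order terms cancel with the polynomial part, so the numerator is (-124/3)·v^4 + o(v^4), and the limit is (-124/3)/(1) = -124/3.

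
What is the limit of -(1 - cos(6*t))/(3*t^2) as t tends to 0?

Substitution gives 0/0.
Use (1 − cos u)/u² → 1/2 with u = 6t: the limit is 6²/(2·(-3)) = -6.

-6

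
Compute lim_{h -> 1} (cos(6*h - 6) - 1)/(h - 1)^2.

-18

Direct substitution gives 0/0.
Apply L'Hôpital: lim (-6*sin(6*h - 6))/(2*h - 2), still 0/0.
After 2 applications of L'Hôpital's rule the quotient is (-36*cos(6*h - 6))/(2); substituting h = 1 gives -18.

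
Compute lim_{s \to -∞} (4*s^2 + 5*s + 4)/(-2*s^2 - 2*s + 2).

Numerator and denominator both have degree 2.
Dividing every term by s^2, all lower-order terms vanish and the limit is the ratio of leading coefficients, 4/(-2) = -2.

-2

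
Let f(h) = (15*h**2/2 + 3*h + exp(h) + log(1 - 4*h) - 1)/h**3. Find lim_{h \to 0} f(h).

-127/6

Substitution gives 0/0; apply L'Hôpital's rule 3 times.
After differentiating numerator and denominator 3 times the quotient is (e^(h) + 128/(4*h - 1)^3)/(6); at h = 0 this is -127/6.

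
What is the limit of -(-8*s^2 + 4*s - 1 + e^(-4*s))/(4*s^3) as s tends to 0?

8/3

Direct substitution gives 0/0.
Apply L'Hôpital: lim (-16*s + 4 - 4*e^(-4*s))/(-12*s^2), still 0/0.
Apply L'Hôpital: lim (-16 + 16*e^(-4*s))/(-24*s), still 0/0.
After 3 applications of L'Hôpital's rule the quotient is (-64*e^(-4*s))/(-24); substituting s = 0 gives 8/3.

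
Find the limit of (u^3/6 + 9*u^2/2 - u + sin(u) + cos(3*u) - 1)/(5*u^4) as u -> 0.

27/40

Substitution gives 0/0; apply L'Hôpital's rule 4 times.
After differentiating numerator and denominator 4 times the quotient is (sin(u) + 81*cos(3*u))/(120); at u = 0 this is 27/40.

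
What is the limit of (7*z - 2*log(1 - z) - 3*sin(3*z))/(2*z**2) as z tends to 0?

1/2

Substitution gives 0/0; apply L'Hôpital's rule 2 times.
After differentiating numerator and denominator 2 times the quotient is (27*sin(3*z) + 2/(z - 1)^2)/(4); at z = 0 this is 1/2.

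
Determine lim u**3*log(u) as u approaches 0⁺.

This is a 0·(−∞) form. Rewrite as 1·ln(u) / u^(−3) and apply L'Hôpital:
the derivative quotient is 1·(1/u) / (−3·u^(−4)) = (-1/3)·u^3 → 0.

0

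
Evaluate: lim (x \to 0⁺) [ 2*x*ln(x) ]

This is a 0·(−∞) form. Rewrite as 2·ln(x) / x^(−1) and apply L'Hôpital:
the derivative quotient is 2·(1/x) / (−1·x^(−2)) = (-2/1)·x^1 → 0.

0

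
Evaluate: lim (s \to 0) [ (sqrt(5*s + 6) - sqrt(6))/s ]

5*√(6)/12

Substitution gives 0/0. Multiply numerator and denominator by the conjugate √(6 + 5s) + √6.
The numerator becomes (6 + 5s) − 6 = 5s, so the expression simplifies to 5/(√(6 + 5s) + √6).
Letting s → 0 gives 5/(2√6) = 5*√(6)/12.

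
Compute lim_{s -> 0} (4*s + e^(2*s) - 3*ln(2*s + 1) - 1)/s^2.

8

Substitution gives 0/0 (the numerator vanishes to order 2).
Expand each term to order s^2: the coefficient of s^2 in -3·ln(1 + 2s) is 6 and in e^(2s) is 2.
Lower-order terms cancel with the polynomial part, so the numerator is (8)·s^2 + o(s^2), and the limit is (8)/(1) = 8.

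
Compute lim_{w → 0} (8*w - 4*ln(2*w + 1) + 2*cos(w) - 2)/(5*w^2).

Substitution gives 0/0; apply L'Hôpital's rule 2 times.
After differentiating numerator and denominator 2 times the quotient is (-2*cos(w) + 16/(2*w + 1)^2)/(10); at w = 0 this is 7/5.

7/5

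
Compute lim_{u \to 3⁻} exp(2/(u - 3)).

As u → 3⁻, 2/(u - 3) → −∞, so e^(2/(u - 3)) → 0.

0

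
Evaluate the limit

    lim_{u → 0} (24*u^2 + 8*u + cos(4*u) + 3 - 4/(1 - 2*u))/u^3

-32

Substitution gives 0/0 (the numerator vanishes to order 3).
Expand each term to order u^3: the coefficient of u^3 in cos(4u) is 0 and in -4·1/(1 - 2u) is -32.
Lower-order terms cancel with the polynomial part, so the numerator is (-32)·u^3 + o(u^3), and the limit is (-32)/(1) = -32.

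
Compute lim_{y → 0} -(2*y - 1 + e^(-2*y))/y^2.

-2

Direct substitution gives 0/0.
Apply L'Hôpital: lim (2 - 2*e^(-2*y))/(-2*y), still 0/0.
After 2 applications of L'Hôpital's rule the quotient is (4*e^(-2*y))/(-2); substituting y = 0 gives -2.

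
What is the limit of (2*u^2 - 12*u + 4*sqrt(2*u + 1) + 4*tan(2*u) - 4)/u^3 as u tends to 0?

Substitution gives 0/0 (the numerator vanishes to order 3).
Expand each term to order u^3: the coefficient of u^3 in 4·tan(2u) is 32/3 and in 4·√(1 + 2u) is 2.
Lower-order terms cancel with the polynomial part, so the numerator is (38/3)·u^3 + o(u^3), and the limit is (38/3)/(1) = 38/3.

38/3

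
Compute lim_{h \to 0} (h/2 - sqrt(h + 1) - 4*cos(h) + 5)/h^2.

17/8

Substitution gives 0/0; apply L'Hôpital's rule 2 times.
After differentiating numerator and denominator 2 times the quotient is (4*cos(h) + 1/(4*(h + 1)^(3/2)))/(2); at h = 0 this is 17/8.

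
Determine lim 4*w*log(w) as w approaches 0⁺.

0

This is a 0·(−∞) form. Rewrite as 4·ln(w) / w^(−1) and apply L'Hôpital:
the derivative quotient is 4·(1/w) / (−1·w^(−2)) = (-4/1)·w^1 → 0.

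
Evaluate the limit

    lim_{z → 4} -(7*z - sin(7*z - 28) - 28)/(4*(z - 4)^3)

Direct substitution gives 0/0.
Apply L'Hôpital: lim (7 - 7*cos(7*z - 28))/(-12*(z - 4)^2), still 0/0.
Apply L'Hôpital: lim (49*sin(7*z - 28))/(96 - 24*z), still 0/0.
After 3 applications of L'Hôpital's rule the quotient is (343*cos(7*z - 28))/(-24); substituting z = 4 gives -343/24.

-343/24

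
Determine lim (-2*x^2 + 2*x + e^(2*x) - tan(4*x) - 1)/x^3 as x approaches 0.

-20

Substitution gives 0/0 (the numerator vanishes to order 3).
Expand each term to order x^3: the coefficient of x^3 in e^(2x) is 4/3 and in −tan(4x) is -64/3.
Lower-order terms cancel with the polynomial part, so the numerator is (-20)·x^3 + o(x^3), and the limit is (-20)/(1) = -20.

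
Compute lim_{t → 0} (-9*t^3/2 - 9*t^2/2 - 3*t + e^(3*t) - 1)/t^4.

Direct substitution gives 0/0.
Apply L'Hôpital: lim (-27*t^2/2 - 9*t + 3*e^(3*t) - 3)/(4*t^3), still 0/0.
Apply L'Hôpital: lim (-27*t + 9*e^(3*t) - 9)/(12*t^2), still 0/0.
Apply L'Hôpital: lim (27*e^(3*t) - 27)/(24*t), still 0/0.
After 4 applications of L'Hôpital's rule the quotient is (81*e^(3*t))/(24); substituting t = 0 gives 27/8.

27/8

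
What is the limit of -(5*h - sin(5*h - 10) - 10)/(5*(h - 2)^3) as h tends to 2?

-25/6

Direct substitution gives 0/0.
Apply L'Hôpital: lim (5 - 5*cos(5*h - 10))/(-15*(h - 2)^2), still 0/0.
Apply L'Hôpital: lim (25*sin(5*h - 10))/(60 - 30*h), still 0/0.
After 3 applications of L'Hôpital's rule the quotient is (125*cos(5*h - 10))/(-30); substituting h = 2 gives -25/6.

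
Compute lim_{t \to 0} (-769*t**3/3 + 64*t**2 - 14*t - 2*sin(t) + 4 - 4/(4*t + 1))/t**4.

Substitution gives 0/0; apply L'Hôpital's rule 4 times.
After differentiating numerator and denominator 4 times the quotient is (-2*sin(t) - 24576/(4*t + 1)^5)/(24); at t = 0 this is -1024.

-1024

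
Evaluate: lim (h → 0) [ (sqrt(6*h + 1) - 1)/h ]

Substitution gives 0/0. Multiply numerator and denominator by the conjugate √(1 + 6h) + √1.
The numerator becomes (1 + 6h) − 1 = 6h, so the expression simplifies to 6/(√(1 + 6h) + √1).
Letting h → 0 gives 6/(2√1) = 3.

3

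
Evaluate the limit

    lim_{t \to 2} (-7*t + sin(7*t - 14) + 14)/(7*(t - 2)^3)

-49/6

Direct substitution gives 0/0.
Apply L'Hôpital: lim (7*cos(7*t - 14) - 7)/(21*(t - 2)^2), still 0/0.
Apply L'Hôpital: lim (-49*sin(7*t - 14))/(42*t - 84), still 0/0.
After 3 applications of L'Hôpital's rule the quotient is (-343*cos(7*t - 14))/(42); substituting t = 2 gives -49/6.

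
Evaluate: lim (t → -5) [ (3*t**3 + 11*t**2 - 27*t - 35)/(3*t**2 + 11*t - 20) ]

Since t = -5 makes numerator and denominator zero, (t + 5) divides both.
Cancelling it gives (3*t^2 - 4*t - 7)/(3*t - 4); now plug in t = -5 to get -88/19.

-88/19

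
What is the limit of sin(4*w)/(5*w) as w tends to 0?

Substitution gives 0/0.
Write it as (4/5)·sin(4w)/(4w); since sin(u)/u → 1, the limit is 4/5.

4/5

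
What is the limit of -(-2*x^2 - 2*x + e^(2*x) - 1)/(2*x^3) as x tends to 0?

Direct substitution gives 0/0.
Apply L'Hôpital: lim (-4*x + 2*e^(2*x) - 2)/(-6*x^2), still 0/0.
Apply L'Hôpital: lim (4*e^(2*x) - 4)/(-12*x), still 0/0.
After 3 applications of L'Hôpital's rule the quotient is (8*e^(2*x))/(-12); substituting x = 0 gives -2/3.

-2/3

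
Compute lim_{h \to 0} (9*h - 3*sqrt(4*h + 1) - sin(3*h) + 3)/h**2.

Substitution gives 0/0 (the numerator vanishes to order 2).
Expand each term to order h^2: the coefficient of h^2 in -3·√(1 + 4h) is 6 and in −sin(3h) is 0.
Lower-order terms cancel with the polynomial part, so the numerator is (6)·h^2 + o(h^2), and the limit is (6)/(1) = 6.

6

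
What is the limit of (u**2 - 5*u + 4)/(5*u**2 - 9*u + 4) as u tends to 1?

Direct substitution gives 0/0, so factor. Both numerator and denominator have (u - 1) as a factor.
After cancelling, the expression reduces to (u - 4)/(5*u - 4).
Substituting u = 1 gives -3.

-3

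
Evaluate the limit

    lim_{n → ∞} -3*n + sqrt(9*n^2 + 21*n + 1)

7/2

An ∞ − ∞ form. Rationalising with the conjugate, the difference becomes (21n + 1) / (√(9*n^2 + 21*n + 1) + 3n).
For large n the denominator behaves like 2·3n, so the quotient tends to 21/6 = 7/2.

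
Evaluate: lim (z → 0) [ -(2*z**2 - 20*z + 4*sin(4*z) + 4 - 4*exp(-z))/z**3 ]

Substitution gives 0/0; apply L'Hôpital's rule 3 times.
After differentiating numerator and denominator 3 times the quotient is (-256*cos(4*z) + 4*e^(-z))/(-6); at z = 0 this is 42.

42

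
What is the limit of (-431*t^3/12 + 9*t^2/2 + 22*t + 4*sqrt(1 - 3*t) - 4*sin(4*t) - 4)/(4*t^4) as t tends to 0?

Substitution gives 0/0 (the numerator vanishes to order 4).
Expand each term to order t^4: the coefficient of t^4 in -4·sin(4t) is 0 and in 4·√(1 - 3t) is -405/32.
Lower-order terms cancel with the polynomial part, so the numerator is (-405/32)·t^4 + o(t^4), and the limit is (-405/32)/(4) = -405/128.

-405/128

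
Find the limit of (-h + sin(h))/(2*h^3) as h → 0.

-1/12

Direct substitution gives 0/0.
Apply L'Hôpital: lim (cos(h) - 1)/(6*h^2), still 0/0.
Apply L'Hôpital: lim (-sin(h))/(12*h), still 0/0.
After 3 applications of L'Hôpital's rule the quotient is (-cos(h))/(12); substituting h = 0 gives -1/12.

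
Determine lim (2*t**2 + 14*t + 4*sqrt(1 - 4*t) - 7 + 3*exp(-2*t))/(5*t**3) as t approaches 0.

Substitution gives 0/0; apply L'Hôpital's rule 3 times.
After differentiating numerator and denominator 3 times the quotient is (-24*e^(-2*t) - 96/(1 - 4*t)^(5/2))/(30); at t = 0 this is -4.

-4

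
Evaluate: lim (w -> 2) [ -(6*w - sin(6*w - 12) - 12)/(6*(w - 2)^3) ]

-6

Direct substitution gives 0/0.
Apply L'Hôpital: lim (6 - 6*cos(6*w - 12))/(-18*(w - 2)^2), still 0/0.
Apply L'Hôpital: lim (36*sin(6*w - 12))/(72 - 36*w), still 0/0.
After 3 applications of L'Hôpital's rule the quotient is (216*cos(6*w - 12))/(-36); substituting w = 2 gives -6.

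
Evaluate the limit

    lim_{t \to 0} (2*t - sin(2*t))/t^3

4/3

Direct substitution gives 0/0.
Apply L'Hôpital: lim (2 - 2*cos(2*t))/(3*t^2), still 0/0.
Apply L'Hôpital: lim (4*sin(2*t))/(6*t), still 0/0.
After 3 applications of L'Hôpital's rule the quotient is (8*cos(2*t))/(6); substituting t = 0 gives 4/3.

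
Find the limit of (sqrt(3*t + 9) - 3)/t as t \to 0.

Substitution gives 0/0. Multiply numerator and denominator by the conjugate √(9 + 3t) + √9.
The numerator becomes (9 + 3t) − 9 = 3t, so the expression simplifies to 3/(√(9 + 3t) + √9).
Letting t → 0 gives 3/(2√9) = 1/2.

1/2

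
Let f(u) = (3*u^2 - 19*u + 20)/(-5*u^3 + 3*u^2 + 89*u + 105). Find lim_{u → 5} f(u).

-11/256

At u = 5 both the top and bottom vanish — a removable singularity. Factoring out (u - 5) from each leaves (3*u - 4)/(-5*u^2 - 22*u - 21), which at u = 5 equals -11/256.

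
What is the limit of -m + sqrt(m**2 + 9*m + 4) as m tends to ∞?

9/2

This has the form ∞ − ∞. Multiply and divide by the conjugate √(m^2 + 9*m + 4) + m.
That gives (9m + 4) / (√(m^2 + 9*m + 4) + m).
Divide numerator and denominator by m: the limit is 9/(2·1) = 9/2.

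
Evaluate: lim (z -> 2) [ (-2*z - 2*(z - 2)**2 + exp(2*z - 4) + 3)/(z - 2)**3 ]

Direct substitution gives 0/0.
Apply L'Hôpital: lim (-4*z + 2*e^(2*z - 4) + 6)/(3*(z - 2)^2), still 0/0.
Apply L'Hôpital: lim (4*e^(2*z - 4) - 4)/(6*z - 12), still 0/0.
After 3 applications of L'Hôpital's rule the quotient is (8*e^(2*z - 4))/(6); substituting z = 2 gives 4/3.

4/3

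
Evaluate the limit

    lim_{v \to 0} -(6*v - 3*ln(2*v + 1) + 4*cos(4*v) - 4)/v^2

26

Substitution gives 0/0; apply L'Hôpital's rule 2 times.
After differentiating numerator and denominator 2 times the quotient is (-64*cos(4*v) + 12/(2*v + 1)^2)/(-2); at v = 0 this is 26.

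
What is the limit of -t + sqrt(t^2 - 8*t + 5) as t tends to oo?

An ∞ − ∞ form. Rationalising with the conjugate, the difference becomes (-8t + 5) / (√(t^2 - 8*t + 5) + t).
For large t the denominator behaves like 2·t, so the quotient tends to -8/2 = -4.

-4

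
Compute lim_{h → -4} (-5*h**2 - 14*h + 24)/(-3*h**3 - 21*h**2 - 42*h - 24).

Direct substitution gives 0/0, so factor. Both numerator and denominator have (h + 4) as a factor.
After cancelling, the expression reduces to (6 - 5*h)/(-3*h^2 - 9*h - 6).
Substituting h = -4 gives -13/9.

-13/9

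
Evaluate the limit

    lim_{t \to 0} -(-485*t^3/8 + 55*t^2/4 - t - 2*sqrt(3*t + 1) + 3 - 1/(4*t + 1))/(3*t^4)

15979/192

Substitution gives 0/0; apply L'Hôpital's rule 4 times.
After differentiating numerator and denominator 4 times the quotient is (-6144/(4*t + 1)^5 + 1215/(8*(3*t + 1)^(7/2)))/(-72); at t = 0 this is 15979/192.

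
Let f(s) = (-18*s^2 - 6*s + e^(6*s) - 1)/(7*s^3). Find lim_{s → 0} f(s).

Direct substitution gives 0/0.
Apply L'Hôpital: lim (-36*s + 6*e^(6*s) - 6)/(21*s^2), still 0/0.
Apply L'Hôpital: lim (36*e^(6*s) - 36)/(42*s), still 0/0.
After 3 applications of L'Hôpital's rule the quotient is (216*e^(6*s))/(42); substituting s = 0 gives 36/7.

36/7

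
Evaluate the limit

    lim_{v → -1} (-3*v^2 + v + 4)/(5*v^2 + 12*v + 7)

7/2

At v = -1 both the top and bottom vanish — a removable singularity. Factoring out (v + 1) from each leaves (4 - 3*v)/(5*v + 7), which at v = -1 equals 7/2.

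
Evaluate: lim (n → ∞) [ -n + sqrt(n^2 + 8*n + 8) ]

4

This has the form ∞ − ∞. Multiply and divide by the conjugate √(n^2 + 8*n + 8) + n.
That gives (8n + 8) / (√(n^2 + 8*n + 8) + n).
Divide numerator and denominator by n: the limit is 8/(2·1) = 4.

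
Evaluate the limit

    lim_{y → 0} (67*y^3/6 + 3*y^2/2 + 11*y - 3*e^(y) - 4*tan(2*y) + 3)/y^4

-1/8

Substitution gives 0/0; apply L'Hôpital's rule 4 times.
After differentiating numerator and denominator 4 times the quotient is (-3*e^(y) - 1536*tan(2*y)^5 - 2560*tan(2*y)^3 - 1024*tan(2*y))/(24); at y = 0 this is -1/8.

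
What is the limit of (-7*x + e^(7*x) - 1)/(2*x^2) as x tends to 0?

Direct substitution gives 0/0.
Apply L'Hôpital: lim (7*e^(7*x) - 7)/(4*x), still 0/0.
After 2 applications of L'Hôpital's rule the quotient is (49*e^(7*x))/(4); substituting x = 0 gives 49/4.

49/4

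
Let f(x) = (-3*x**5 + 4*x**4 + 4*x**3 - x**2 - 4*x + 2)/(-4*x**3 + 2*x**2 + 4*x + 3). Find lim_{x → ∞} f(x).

The numerator has higher degree (5 > 3); the quotient behaves like (-3/(-4))·x^2 for large |x|.
As x → +∞ this diverges to ∞.

∞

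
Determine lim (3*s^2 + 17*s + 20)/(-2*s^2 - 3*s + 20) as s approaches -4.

Direct substitution gives 0/0, so factor. Both numerator and denominator have (s + 4) as a factor.
After cancelling, the expression reduces to (3*s + 5)/(5 - 2*s).
Substituting s = -4 gives -7/13.

-7/13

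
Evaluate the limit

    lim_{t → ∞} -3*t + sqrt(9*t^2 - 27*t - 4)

-9/2

An ∞ − ∞ form. Rationalising with the conjugate, the difference becomes (-27t - 4) / (√(9*t^2 - 27*t - 4) + 3t).
For large t the denominator behaves like 2·3t, so the quotient tends to -27/6 = -9/2.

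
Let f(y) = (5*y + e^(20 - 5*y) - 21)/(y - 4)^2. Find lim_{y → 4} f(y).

Direct substitution gives 0/0.
Apply L'Hôpital: lim (5 - 5*e^(20 - 5*y))/(2*y - 8), still 0/0.
After 2 applications of L'Hôpital's rule the quotient is (25*e^(20 - 5*y))/(2); substituting y = 4 gives 25/2.

25/2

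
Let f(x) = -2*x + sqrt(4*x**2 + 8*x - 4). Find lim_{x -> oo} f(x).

2

An ∞ − ∞ form. Rationalising with the conjugate, the difference becomes (8x - 4) / (√(4*x^2 + 8*x - 4) + 2x).
For large x the denominator behaves like 2·2x, so the quotient tends to 8/4 = 2.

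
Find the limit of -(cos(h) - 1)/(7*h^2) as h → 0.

Direct substitution gives 0/0.
Apply L'Hôpital: lim (-sin(h))/(-14*h), still 0/0.
After 2 applications of L'Hôpital's rule the quotient is (-cos(h))/(-14); substituting h = 0 gives 1/14.

1/14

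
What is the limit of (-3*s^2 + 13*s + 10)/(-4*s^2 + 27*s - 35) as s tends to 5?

Direct substitution gives 0/0, so factor. Both numerator and denominator have (s - 5) as a factor.
After cancelling, the expression reduces to (-3*s - 2)/(7 - 4*s).
Substituting s = 5 gives 17/13.

17/13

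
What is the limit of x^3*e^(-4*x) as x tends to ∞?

Write as x^3/e^{4x}, an ∞/∞ form.
Exponential growth dominates any polynomial, so repeated L'Hôpital (or the standard result) gives 0.

0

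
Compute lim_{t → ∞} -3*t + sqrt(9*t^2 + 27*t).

This has the form ∞ − ∞. Multiply and divide by the conjugate √(9*t^2 + 27*t) + 3t.
That gives (27t) / (√(9*t^2 + 27*t) + 3t).
Divide numerator and denominator by t: the limit is 27/(2·3) = 9/2.

9/2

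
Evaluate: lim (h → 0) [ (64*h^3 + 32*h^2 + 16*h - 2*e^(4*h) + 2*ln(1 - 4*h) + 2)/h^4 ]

Substitution gives 0/0; apply L'Hôpital's rule 4 times.
After differentiating numerator and denominator 4 times the quotient is (-512*e^(4*h) - 3072/(4*h - 1)^4)/(24); at h = 0 this is -448/3.

-448/3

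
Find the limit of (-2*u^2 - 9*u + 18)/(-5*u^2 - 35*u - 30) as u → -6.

3/5

At u = -6 both the top and bottom vanish — a removable singularity. Factoring out (u + 6) from each leaves (3 - 2*u)/(-5*u - 5), which at u = -6 equals 3/5.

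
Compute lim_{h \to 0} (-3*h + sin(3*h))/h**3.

Direct substitution gives 0/0.
Apply L'Hôpital: lim (3*cos(3*h) - 3)/(3*h^2), still 0/0.
Apply L'Hôpital: lim (-9*sin(3*h))/(6*h), still 0/0.
After 3 applications of L'Hôpital's rule the quotient is (-27*cos(3*h))/(6); substituting h = 0 gives -9/2.

-9/2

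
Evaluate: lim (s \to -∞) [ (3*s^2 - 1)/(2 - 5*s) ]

∞

The numerator has higher degree (2 > 1); the quotient behaves like (3/(-5))·s^1 for large |s|.
As s → −∞ this diverges to ∞.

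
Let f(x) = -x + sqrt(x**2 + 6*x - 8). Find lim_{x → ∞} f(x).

This has the form ∞ − ∞. Multiply and divide by the conjugate √(x^2 + 6*x - 8) + x.
That gives (6x - 8) / (√(x^2 + 6*x - 8) + x).
Divide numerator and denominator by x: the limit is 6/(2·1) = 3.

3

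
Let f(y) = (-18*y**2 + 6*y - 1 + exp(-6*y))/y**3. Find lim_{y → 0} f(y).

Direct substitution gives 0/0.
Apply L'Hôpital: lim (-36*y + 6 - 6*e^(-6*y))/(3*y^2), still 0/0.
Apply L'Hôpital: lim (-36 + 36*e^(-6*y))/(6*y), still 0/0.
After 3 applications of L'Hôpital's rule the quotient is (-216*e^(-6*y))/(6); substituting y = 0 gives -36.

-36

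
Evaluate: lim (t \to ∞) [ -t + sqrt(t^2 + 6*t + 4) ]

3

An ∞ − ∞ form. Rationalising with the conjugate, the difference becomes (6t + 4) / (√(t^2 + 6*t + 4) + t).
For large t the denominator behaves like 2·t, so the quotient tends to 6/2 = 3.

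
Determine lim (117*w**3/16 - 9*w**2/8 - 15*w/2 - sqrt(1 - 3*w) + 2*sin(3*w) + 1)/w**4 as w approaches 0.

405/128

Substitution gives 0/0 (the numerator vanishes to order 4).
Expand each term to order w^4: the coefficient of w^4 in −√(1 - 3w) is 405/128 and in 2·sin(3w) is 0.
Lower-order terms cancel with the polynomial part, so the numerator is (405/128)·w^4 + o(w^4), and the limit is (405/128)/(1) = 405/128.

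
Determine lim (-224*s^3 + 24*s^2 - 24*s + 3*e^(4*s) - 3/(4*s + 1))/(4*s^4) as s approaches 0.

-184

Substitution gives 0/0 (the numerator vanishes to order 4).
Expand each term to order s^4: the coefficient of s^4 in 3·e^(4s) is 32 and in -3·1/(1 + 4s) is -768.
Lower-order terms cancel with the polynomial part, so the numerator is (-736)·s^4 + o(s^4), and the limit is (-736)/(4) = -184.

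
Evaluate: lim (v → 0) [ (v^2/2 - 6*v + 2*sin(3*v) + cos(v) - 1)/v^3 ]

-9

Substitution gives 0/0 (the numerator vanishes to order 3).
Expand each term to order v^3: the coefficient of v^3 in cos(v) is 0 and in 2·sin(3v) is -9.
Lower-order terms cancel with the polynomial part, so the numerator is (-9)·v^3 + o(v^3), and the limit is (-9)/(1) = -9.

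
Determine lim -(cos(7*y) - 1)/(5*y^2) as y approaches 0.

49/10

Direct substitution gives 0/0.
Apply L'Hôpital: lim (-7*sin(7*y))/(-10*y), still 0/0.
After 2 applications of L'Hôpital's rule the quotient is (-49*cos(7*y))/(-10); substituting y = 0 gives 49/10.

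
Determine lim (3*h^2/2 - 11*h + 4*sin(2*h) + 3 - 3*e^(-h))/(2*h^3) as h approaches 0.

-29/12

Substitution gives 0/0 (the numerator vanishes to order 3).
Expand each term to order h^3: the coefficient of h^3 in -3·e^(-h) is 1/2 and in 4·sin(2h) is -16/3.
Lower-order terms cancel with the polynomial part, so the numerator is (-29/6)·h^3 + o(h^3), and the limit is (-29/6)/(2) = -29/12.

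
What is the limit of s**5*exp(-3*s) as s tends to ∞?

Write as s^5/e^{3s}, an ∞/∞ form.
Exponential growth dominates any polynomial, so repeated L'Hôpital (or the standard result) gives 0.

0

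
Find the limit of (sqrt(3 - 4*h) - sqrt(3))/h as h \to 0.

A 0/0 form; rationalise with √(3 - 4h) + √3. This collapses the numerator to -4h, leaving -4/(√(3 - 4h) + √3) → -4/(2√3) = -2*√(3)/3.

-2*√(3)/3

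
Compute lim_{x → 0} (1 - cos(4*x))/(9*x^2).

8/9

Substitution gives 0/0.
Use (1 − cos u)/u² → 1/2 with u = 4x: the limit is 4²/(2·9) = 8/9.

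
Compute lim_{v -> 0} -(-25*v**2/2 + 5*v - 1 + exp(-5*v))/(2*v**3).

Direct substitution gives 0/0.
Apply L'Hôpital: lim (-25*v + 5 - 5*e^(-5*v))/(-6*v^2), still 0/0.
Apply L'Hôpital: lim (-25 + 25*e^(-5*v))/(-12*v), still 0/0.
After 3 applications of L'Hôpital's rule the quotient is (-125*e^(-5*v))/(-12); substituting v = 0 gives 125/12.

125/12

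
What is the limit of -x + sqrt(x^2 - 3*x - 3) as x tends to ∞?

This has the form ∞ − ∞. Multiply and divide by the conjugate √(x^2 - 3*x - 3) + x.
That gives (-3x - 3) / (√(x^2 - 3*x - 3) + x).
Divide numerator and denominator by x: the limit is -3/(2·1) = -3/2.

-3/2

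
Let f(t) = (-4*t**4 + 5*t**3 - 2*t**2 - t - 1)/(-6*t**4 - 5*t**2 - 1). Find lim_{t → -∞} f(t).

Numerator and denominator both have degree 4.
Dividing every term by t^4, all lower-order terms vanish and the limit is the ratio of leading coefficients, -4/(-6) = 2/3.

2/3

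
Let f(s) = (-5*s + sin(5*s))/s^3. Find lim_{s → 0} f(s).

Direct substitution gives 0/0.
Apply L'Hôpital: lim (5*cos(5*s) - 5)/(3*s^2), still 0/0.
Apply L'Hôpital: lim (-25*sin(5*s))/(6*s), still 0/0.
After 3 applications of L'Hôpital's rule the quotient is (-125*cos(5*s))/(6); substituting s = 0 gives -125/6.

-125/6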